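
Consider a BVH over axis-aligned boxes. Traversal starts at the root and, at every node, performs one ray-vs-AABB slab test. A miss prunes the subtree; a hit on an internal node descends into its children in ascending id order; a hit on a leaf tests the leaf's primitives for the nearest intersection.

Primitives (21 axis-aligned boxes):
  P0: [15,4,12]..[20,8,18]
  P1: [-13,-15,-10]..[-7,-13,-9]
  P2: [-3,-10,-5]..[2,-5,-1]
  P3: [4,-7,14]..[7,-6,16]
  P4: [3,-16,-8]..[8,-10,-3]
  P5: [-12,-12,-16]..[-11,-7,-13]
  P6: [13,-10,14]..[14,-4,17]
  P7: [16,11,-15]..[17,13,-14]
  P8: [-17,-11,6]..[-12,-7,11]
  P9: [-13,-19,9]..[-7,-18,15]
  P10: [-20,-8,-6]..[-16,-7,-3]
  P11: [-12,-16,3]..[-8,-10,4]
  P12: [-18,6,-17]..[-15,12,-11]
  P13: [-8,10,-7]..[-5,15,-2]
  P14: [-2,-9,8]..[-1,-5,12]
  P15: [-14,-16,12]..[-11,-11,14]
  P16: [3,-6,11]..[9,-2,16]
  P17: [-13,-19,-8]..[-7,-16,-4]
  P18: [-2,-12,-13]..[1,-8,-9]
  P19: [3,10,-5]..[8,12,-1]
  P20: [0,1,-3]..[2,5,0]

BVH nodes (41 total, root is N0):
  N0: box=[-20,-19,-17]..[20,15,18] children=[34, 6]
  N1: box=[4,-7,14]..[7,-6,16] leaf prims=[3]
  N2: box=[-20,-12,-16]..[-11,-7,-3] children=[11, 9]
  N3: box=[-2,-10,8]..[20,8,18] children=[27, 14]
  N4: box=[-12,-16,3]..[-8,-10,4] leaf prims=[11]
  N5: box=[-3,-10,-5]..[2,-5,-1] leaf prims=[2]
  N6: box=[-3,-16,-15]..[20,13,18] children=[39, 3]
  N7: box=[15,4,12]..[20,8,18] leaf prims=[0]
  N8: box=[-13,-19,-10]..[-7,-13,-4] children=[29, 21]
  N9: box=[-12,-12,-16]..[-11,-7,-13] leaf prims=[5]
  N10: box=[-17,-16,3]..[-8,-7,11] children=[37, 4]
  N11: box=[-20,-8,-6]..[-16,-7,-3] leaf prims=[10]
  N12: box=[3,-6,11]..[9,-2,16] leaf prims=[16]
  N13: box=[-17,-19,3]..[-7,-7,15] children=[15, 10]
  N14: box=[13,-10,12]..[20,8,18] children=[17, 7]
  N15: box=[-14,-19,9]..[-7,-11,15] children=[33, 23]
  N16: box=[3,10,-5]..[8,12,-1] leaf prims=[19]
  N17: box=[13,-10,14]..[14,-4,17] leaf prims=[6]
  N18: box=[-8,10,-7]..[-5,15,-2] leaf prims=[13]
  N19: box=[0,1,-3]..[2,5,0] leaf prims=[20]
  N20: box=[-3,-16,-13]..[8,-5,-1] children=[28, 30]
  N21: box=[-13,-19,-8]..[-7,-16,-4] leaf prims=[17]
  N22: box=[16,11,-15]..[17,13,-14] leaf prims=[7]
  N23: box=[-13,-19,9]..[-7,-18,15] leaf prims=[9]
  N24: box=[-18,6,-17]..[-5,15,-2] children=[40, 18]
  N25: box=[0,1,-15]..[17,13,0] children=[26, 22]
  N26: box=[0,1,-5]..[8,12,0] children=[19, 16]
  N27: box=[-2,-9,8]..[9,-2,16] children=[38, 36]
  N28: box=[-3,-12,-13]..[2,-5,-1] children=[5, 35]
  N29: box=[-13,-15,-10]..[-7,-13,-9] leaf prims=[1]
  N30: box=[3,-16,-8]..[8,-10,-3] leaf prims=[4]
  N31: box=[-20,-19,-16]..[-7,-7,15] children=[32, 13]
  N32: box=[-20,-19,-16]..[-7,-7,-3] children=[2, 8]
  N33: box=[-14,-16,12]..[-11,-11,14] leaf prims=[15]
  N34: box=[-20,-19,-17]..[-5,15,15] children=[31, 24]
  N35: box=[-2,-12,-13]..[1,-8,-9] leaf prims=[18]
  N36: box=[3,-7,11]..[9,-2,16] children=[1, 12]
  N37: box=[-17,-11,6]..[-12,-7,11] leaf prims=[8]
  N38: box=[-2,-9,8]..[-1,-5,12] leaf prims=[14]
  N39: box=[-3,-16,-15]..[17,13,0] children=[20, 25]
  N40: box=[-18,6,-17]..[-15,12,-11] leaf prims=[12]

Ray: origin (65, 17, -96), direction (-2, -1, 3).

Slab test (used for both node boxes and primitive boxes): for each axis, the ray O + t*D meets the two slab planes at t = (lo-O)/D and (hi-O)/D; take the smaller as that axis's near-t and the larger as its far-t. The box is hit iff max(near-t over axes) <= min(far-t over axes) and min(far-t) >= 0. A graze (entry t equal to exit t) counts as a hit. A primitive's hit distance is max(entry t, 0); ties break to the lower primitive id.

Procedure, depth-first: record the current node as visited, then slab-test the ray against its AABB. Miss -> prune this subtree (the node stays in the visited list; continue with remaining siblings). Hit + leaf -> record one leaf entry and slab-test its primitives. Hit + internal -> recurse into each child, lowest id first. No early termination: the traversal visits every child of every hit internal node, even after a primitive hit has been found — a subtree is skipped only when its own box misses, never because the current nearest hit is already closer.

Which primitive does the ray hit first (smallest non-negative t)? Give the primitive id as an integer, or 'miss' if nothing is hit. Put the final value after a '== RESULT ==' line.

Trace the traversal:
N0 x:[45/2,85/2] y:[2,36] z:[79/3,38] -> hit [79/3,36], descend [6, 34]
  N6 x:[45/2,34] y:[4,33] z:[27,38] -> hit [27,33], descend [3, 39]
    N3 x:[45/2,67/2] y:[9,27] z:[104/3,38] -> miss, prune
    N39 x:[24,34] y:[4,33] z:[27,32] -> hit [27,32], descend [20, 25]
      N20 x:[57/2,34] y:[22,33] z:[83/3,95/3] -> hit [57/2,95/3], descend [28, 30]
        N28 x:[63/2,34] y:[22,29] z:[83/3,95/3] -> miss, prune
        N30 x:[57/2,31] y:[27,33] z:[88/3,31] -> hit [88/3,31] leaf, test {P4@t=88/3}
      N25 x:[24,65/2] y:[4,16] z:[27,32] -> miss, prune
  N34 x:[35,85/2] y:[2,36] z:[79/3,37] -> hit [35,36], descend [24, 31]
    N24 x:[35,83/2] y:[2,11] z:[79/3,94/3] -> miss, prune
    N31 x:[36,85/2] y:[24,36] z:[80/3,37] -> hit [36,36], descend [13, 32]
      N13 x:[36,41] y:[24,36] z:[33,37] -> hit [36,36], descend [10, 15]
        N10 x:[73/2,41] y:[24,33] z:[33,107/3] -> miss, prune
        N15 x:[36,79/2] y:[28,36] z:[35,37] -> hit [36,36], descend [23, 33]
          N23 x:[36,39] y:[35,36] z:[35,37] -> hit [36,36] leaf, test {P9@t=36}
          N33 x:[38,79/2] y:[28,33] z:[36,110/3] -> miss, prune
      N32 x:[36,85/2] y:[24,36] z:[80/3,31] -> miss, prune

order=[0, 6, 3, 39, 20, 28, 30, 25, 34, 24, 31, 13, 10, 15, 23, 33, 32]  |boxes|=17  |leaves|=2  hit=P4

== RESULT ==
4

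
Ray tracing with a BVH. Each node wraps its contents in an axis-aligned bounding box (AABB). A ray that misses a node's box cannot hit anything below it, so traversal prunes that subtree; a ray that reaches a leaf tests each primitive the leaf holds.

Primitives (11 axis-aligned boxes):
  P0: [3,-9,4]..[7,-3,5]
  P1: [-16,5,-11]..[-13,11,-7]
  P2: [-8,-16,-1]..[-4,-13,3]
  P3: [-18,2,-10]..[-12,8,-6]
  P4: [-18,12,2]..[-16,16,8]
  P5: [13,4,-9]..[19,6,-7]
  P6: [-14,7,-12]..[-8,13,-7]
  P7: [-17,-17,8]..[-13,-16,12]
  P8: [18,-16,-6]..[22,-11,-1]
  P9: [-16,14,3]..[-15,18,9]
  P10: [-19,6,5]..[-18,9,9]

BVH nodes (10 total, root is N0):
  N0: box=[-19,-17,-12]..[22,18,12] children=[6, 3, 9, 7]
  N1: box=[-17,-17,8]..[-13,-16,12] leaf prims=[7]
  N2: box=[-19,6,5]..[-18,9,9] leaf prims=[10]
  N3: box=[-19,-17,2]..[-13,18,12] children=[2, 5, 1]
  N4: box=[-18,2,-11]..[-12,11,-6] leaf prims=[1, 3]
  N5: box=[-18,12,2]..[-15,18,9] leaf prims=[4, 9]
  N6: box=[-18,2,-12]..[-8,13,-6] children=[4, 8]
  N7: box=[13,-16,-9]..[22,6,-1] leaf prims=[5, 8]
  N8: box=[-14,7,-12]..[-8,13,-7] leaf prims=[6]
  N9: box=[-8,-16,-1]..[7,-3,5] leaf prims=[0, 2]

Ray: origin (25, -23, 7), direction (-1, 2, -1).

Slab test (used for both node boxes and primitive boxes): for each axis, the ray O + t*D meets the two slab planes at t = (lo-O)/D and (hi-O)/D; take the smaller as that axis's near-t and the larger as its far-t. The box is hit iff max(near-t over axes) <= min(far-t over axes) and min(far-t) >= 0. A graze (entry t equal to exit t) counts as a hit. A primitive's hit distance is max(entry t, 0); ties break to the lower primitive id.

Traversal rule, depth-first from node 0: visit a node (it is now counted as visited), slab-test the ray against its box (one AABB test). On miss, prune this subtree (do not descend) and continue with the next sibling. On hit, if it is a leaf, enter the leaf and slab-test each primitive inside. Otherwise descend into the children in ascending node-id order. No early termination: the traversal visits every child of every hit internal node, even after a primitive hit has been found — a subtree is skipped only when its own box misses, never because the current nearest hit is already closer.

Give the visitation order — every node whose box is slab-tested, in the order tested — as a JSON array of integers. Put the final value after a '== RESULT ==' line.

Walk:
N0 x:[3,44] y:[3,41/2] z:[-5,19] -> hit [3,19], descend [3, 6, 7, 9]
  N3 x:[38,44] y:[3,41/2] z:[-5,5] -> miss, prune
  N6 x:[33,43] y:[25/2,18] z:[13,19] -> miss, prune
  N7 x:[3,12] y:[7/2,29/2] z:[8,16] -> hit [8,12] leaf, test {P5(miss), P8(miss)}
  N9 x:[18,33] y:[7/2,10] z:[2,8] -> miss, prune

order=[0, 3, 6, 7, 9]  |boxes|=5  |leaves|=1  hit=miss

== RESULT ==
[0, 3, 6, 7, 9]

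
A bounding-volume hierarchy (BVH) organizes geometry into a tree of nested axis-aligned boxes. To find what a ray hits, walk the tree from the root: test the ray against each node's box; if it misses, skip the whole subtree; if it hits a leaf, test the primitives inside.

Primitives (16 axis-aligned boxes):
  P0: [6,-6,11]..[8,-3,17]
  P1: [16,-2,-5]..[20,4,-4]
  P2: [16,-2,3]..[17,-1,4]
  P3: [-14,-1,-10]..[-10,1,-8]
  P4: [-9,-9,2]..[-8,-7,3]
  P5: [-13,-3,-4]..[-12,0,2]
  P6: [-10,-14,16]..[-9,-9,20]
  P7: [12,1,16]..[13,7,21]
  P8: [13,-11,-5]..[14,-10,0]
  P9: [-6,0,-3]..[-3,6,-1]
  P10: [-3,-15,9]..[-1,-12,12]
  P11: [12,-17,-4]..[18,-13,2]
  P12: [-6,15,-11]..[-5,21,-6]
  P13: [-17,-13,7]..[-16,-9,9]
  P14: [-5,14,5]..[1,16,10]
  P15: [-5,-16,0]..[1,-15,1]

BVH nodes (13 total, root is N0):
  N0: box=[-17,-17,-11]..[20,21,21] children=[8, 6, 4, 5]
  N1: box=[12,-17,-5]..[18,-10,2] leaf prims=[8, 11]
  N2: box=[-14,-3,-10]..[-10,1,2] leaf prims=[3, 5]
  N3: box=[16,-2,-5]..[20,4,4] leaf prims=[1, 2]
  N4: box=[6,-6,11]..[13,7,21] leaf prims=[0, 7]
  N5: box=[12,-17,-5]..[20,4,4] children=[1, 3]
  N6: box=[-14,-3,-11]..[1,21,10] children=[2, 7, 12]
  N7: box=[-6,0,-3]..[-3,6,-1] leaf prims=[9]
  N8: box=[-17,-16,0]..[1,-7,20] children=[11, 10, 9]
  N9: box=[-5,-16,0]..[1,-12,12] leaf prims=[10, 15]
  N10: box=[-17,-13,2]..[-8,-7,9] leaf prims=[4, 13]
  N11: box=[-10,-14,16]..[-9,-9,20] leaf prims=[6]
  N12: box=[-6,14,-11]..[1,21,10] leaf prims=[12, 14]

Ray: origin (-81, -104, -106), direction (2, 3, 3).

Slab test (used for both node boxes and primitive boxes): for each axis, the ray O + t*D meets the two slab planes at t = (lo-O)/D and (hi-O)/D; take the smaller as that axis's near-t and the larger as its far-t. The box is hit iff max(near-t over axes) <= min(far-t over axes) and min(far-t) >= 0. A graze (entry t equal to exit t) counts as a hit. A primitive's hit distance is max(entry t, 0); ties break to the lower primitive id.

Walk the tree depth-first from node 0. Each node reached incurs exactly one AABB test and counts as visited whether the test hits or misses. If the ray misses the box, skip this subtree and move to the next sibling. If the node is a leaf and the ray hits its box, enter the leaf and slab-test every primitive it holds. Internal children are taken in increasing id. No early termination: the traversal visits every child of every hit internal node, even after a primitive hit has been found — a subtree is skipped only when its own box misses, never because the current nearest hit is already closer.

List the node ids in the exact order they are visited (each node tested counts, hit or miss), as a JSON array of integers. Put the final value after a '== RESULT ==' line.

Traverse from the root:
N0 x:[32,101/2] y:[29,125/3] z:[95/3,127/3] -> hit [32,125/3], descend [4, 5, 6, 8]
  N4 x:[87/2,47] y:[98/3,37] z:[39,127/3] -> miss, prune
  N5 x:[93/2,101/2] y:[29,36] z:[101/3,110/3] -> miss, prune
  N6 x:[67/2,41] y:[101/3,125/3] z:[95/3,116/3] -> hit [101/3,116/3], descend [2, 7, 12]
    N2 x:[67/2,71/2] y:[101/3,35] z:[32,36] -> hit [101/3,35] leaf, test {P3(miss), P5@t=34}
    N7 x:[75/2,39] y:[104/3,110/3] z:[103/3,35] -> miss, prune
    N12 x:[75/2,41] y:[118/3,125/3] z:[95/3,116/3] -> miss, prune
  N8 x:[32,41] y:[88/3,97/3] z:[106/3,42] -> miss, prune

Visited [0, 4, 5, 6, 2, 7, 12, 8]. Tests: 8 box, 1 leaf. Nearest: P5.

== RESULT ==
[0, 4, 5, 6, 2, 7, 12, 8]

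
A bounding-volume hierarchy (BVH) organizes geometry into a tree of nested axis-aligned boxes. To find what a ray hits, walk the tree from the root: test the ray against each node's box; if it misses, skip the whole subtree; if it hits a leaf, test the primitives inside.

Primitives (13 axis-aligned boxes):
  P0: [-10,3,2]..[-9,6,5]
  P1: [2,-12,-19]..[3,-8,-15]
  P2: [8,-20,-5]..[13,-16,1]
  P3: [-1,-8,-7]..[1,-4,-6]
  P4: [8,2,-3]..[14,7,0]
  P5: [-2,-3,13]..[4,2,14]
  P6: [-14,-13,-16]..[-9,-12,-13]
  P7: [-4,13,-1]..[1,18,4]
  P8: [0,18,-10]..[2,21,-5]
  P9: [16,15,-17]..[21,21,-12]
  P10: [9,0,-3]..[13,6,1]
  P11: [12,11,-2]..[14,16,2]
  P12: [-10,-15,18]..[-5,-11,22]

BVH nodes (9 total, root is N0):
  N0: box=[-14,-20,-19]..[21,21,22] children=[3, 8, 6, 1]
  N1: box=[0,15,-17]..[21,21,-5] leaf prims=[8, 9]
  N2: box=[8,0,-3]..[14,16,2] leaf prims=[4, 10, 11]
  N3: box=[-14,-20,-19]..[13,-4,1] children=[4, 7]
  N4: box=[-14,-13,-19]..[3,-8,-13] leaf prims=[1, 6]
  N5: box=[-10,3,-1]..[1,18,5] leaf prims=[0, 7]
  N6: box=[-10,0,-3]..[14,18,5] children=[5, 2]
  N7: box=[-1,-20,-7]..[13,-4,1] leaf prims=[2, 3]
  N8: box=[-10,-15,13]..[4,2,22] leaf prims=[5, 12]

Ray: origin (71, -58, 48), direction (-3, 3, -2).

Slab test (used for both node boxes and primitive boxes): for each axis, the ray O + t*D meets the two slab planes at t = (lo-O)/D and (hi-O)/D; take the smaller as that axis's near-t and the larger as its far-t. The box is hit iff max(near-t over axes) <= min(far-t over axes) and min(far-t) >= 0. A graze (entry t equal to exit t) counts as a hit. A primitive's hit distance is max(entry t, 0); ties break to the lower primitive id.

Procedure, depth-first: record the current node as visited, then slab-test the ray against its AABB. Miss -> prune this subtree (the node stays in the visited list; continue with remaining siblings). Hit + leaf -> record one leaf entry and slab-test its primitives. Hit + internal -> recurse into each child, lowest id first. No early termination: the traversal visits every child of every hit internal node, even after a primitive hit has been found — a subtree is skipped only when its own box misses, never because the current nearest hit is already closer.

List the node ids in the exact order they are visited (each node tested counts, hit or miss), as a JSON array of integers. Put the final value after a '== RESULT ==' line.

Trace the traversal:
N0 x:[50/3,85/3] y:[38/3,79/3] z:[13,67/2] -> hit [50/3,79/3], descend [1, 3, 6, 8]
  N1 x:[50/3,71/3] y:[73/3,79/3] z:[53/2,65/2] -> miss, prune
  N3 x:[58/3,85/3] y:[38/3,18] z:[47/2,67/2] -> miss, prune
  N6 x:[19,27] y:[58/3,76/3] z:[43/2,51/2] -> hit [43/2,76/3], descend [2, 5]
    N2 x:[19,21] y:[58/3,74/3] z:[23,51/2] -> miss, prune
    N5 x:[70/3,27] y:[61/3,76/3] z:[43/2,49/2] -> hit [70/3,49/2] leaf, test {P0(miss), P7@t=71/3}
  N8 x:[67/3,27] y:[43/3,20] z:[13,35/2] -> miss, prune

Summary -> nodes [0, 1, 3, 6, 2, 5, 8]; box-tests=7; leaf-entries=1; first=P7

== RESULT ==
[0, 1, 3, 6, 2, 5, 8]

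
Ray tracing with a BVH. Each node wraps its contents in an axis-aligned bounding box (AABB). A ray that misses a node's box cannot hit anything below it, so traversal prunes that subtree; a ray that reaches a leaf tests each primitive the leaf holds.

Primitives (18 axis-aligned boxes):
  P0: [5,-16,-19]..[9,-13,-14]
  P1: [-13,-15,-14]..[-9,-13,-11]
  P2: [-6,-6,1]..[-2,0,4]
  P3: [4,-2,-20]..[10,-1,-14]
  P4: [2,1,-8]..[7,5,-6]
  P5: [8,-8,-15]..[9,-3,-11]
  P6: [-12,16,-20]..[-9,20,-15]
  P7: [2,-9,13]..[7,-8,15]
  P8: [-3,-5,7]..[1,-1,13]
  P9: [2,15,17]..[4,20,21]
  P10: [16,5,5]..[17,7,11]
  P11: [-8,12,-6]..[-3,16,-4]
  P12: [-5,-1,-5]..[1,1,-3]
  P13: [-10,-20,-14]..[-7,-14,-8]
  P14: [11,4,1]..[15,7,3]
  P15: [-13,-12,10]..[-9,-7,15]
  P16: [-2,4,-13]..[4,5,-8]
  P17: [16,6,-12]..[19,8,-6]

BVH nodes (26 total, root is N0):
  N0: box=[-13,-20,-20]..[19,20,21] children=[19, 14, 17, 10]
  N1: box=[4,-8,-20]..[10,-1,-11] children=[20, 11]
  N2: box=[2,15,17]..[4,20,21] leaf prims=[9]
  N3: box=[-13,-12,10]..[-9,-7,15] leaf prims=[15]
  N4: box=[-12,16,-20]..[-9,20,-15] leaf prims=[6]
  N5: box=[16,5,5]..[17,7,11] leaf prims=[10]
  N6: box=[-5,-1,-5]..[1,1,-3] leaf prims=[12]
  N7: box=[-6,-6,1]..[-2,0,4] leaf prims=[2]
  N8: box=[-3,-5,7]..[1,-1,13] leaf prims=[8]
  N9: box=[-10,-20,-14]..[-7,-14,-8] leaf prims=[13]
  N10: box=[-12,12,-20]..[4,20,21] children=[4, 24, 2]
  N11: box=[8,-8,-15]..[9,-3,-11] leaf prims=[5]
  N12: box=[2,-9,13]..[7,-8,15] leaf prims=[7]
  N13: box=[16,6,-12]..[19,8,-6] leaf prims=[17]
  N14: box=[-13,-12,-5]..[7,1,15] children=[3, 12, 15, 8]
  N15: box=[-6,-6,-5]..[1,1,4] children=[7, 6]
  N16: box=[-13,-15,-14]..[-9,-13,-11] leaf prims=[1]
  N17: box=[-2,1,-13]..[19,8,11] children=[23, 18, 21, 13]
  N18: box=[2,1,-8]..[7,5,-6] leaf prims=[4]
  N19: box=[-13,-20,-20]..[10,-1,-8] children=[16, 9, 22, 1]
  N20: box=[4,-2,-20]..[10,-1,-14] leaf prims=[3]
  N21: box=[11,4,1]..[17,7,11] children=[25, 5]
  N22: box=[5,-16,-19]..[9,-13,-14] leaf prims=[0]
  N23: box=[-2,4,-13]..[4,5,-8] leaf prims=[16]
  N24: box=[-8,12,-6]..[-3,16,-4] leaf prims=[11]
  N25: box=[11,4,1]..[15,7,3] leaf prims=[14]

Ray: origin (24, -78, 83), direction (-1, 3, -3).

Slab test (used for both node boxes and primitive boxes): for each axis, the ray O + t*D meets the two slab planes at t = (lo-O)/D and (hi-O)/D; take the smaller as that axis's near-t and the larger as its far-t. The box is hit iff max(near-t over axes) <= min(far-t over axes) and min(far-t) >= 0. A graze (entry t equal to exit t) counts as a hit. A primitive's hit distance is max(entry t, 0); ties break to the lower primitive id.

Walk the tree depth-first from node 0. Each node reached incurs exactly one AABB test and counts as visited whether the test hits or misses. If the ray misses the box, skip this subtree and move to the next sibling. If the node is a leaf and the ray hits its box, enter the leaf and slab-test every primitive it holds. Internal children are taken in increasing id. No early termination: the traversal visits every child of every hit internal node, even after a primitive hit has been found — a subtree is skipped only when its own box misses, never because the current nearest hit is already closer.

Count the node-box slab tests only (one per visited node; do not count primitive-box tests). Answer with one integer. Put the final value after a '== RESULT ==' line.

Traverse from the root:
N0 x:[5,37] y:[58/3,98/3] z:[62/3,103/3] -> hit [62/3,98/3], descend [10, 14, 17, 19]
  N10 x:[20,36] y:[30,98/3] z:[62/3,103/3] -> hit [30,98/3], descend [2, 4, 24]
    N2 x:[20,22] y:[31,98/3] z:[62/3,22] -> miss, prune
    N4 x:[33,36] y:[94/3,98/3] z:[98/3,103/3] -> miss, prune
    N24 x:[27,32] y:[30,94/3] z:[29,89/3] -> miss, prune
  N14 x:[17,37] y:[22,79/3] z:[68/3,88/3] -> hit [68/3,79/3], descend [3, 8, 12, 15]
    N3 x:[33,37] y:[22,71/3] z:[68/3,73/3] -> miss, prune
    N8 x:[23,27] y:[73/3,77/3] z:[70/3,76/3] -> hit [73/3,76/3] leaf, test {P8@t=73/3}
    N12 x:[17,22] y:[23,70/3] z:[68/3,70/3] -> miss, prune
    N15 x:[23,30] y:[24,79/3] z:[79/3,88/3] -> hit [79/3,79/3], descend [6, 7]
      N6 x:[23,29] y:[77/3,79/3] z:[86/3,88/3] -> miss, prune
      N7 x:[26,30] y:[24,26] z:[79/3,82/3] -> miss, prune
  N17 x:[5,26] y:[79/3,86/3] z:[24,32] -> miss, prune
  N19 x:[14,37] y:[58/3,77/3] z:[91/3,103/3] -> miss, prune

Visited [0, 10, 2, 4, 24, 14, 3, 8, 12, 15, 6, 7, 17, 19]. Tests: 14 box, 1 leaf. Nearest: P8.

== RESULT ==
14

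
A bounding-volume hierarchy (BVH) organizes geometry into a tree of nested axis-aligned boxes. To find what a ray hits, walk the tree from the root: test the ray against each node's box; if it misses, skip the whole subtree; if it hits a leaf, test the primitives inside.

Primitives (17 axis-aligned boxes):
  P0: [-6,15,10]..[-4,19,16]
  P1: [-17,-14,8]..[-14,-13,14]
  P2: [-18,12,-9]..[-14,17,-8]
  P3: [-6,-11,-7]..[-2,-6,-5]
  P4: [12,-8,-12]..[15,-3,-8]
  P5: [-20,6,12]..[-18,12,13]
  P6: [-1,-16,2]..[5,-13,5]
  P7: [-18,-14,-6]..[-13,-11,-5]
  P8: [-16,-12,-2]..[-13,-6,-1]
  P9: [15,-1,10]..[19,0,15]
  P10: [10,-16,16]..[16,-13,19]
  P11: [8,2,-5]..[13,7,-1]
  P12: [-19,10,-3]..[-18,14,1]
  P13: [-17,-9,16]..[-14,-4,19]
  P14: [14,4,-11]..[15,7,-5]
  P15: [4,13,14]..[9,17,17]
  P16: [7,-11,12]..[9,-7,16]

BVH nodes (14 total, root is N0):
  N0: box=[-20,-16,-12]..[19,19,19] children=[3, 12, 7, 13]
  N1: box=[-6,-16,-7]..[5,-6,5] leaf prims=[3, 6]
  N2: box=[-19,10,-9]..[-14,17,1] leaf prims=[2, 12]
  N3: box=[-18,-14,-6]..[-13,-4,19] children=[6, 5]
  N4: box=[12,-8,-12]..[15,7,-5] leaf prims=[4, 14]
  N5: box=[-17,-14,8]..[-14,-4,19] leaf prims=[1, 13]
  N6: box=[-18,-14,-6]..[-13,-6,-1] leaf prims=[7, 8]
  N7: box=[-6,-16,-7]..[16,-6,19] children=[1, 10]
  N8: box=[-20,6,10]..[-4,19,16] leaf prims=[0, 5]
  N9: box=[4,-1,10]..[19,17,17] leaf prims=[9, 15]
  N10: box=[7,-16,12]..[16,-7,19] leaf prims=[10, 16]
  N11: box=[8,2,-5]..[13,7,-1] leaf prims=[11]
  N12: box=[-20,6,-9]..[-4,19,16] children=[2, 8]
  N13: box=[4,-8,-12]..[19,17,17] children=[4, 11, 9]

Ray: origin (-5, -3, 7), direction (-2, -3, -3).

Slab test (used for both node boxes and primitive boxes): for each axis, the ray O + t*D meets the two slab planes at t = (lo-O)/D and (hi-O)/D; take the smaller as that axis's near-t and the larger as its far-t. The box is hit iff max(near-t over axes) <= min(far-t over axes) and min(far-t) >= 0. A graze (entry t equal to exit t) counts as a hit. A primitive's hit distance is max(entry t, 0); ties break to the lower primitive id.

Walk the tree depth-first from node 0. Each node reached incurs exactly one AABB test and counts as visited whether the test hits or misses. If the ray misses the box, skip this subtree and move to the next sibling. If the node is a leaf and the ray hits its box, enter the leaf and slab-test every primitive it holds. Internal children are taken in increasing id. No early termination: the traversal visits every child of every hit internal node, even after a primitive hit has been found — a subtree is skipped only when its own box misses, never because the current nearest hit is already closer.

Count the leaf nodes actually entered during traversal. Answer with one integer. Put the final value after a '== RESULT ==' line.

Traverse from the root:
N0 x:[-12,15/2] y:[-22/3,13/3] z:[-4,19/3] -> hit [-4,13/3], descend [3, 7, 12, 13]
  N3 x:[4,13/2] y:[1/3,11/3] z:[-4,13/3] -> miss, prune
  N7 x:[-21/2,1/2] y:[1,13/3] z:[-4,14/3] -> miss, prune
  N12 x:[-1/2,15/2] y:[-22/3,-3] z:[-3,16/3] -> miss, prune
  N13 x:[-12,-9/2] y:[-20/3,5/3] z:[-10/3,19/3] -> miss, prune

Summary -> nodes [0, 3, 7, 12, 13]; box-tests=5; leaf-entries=0; first=miss

== RESULT ==
0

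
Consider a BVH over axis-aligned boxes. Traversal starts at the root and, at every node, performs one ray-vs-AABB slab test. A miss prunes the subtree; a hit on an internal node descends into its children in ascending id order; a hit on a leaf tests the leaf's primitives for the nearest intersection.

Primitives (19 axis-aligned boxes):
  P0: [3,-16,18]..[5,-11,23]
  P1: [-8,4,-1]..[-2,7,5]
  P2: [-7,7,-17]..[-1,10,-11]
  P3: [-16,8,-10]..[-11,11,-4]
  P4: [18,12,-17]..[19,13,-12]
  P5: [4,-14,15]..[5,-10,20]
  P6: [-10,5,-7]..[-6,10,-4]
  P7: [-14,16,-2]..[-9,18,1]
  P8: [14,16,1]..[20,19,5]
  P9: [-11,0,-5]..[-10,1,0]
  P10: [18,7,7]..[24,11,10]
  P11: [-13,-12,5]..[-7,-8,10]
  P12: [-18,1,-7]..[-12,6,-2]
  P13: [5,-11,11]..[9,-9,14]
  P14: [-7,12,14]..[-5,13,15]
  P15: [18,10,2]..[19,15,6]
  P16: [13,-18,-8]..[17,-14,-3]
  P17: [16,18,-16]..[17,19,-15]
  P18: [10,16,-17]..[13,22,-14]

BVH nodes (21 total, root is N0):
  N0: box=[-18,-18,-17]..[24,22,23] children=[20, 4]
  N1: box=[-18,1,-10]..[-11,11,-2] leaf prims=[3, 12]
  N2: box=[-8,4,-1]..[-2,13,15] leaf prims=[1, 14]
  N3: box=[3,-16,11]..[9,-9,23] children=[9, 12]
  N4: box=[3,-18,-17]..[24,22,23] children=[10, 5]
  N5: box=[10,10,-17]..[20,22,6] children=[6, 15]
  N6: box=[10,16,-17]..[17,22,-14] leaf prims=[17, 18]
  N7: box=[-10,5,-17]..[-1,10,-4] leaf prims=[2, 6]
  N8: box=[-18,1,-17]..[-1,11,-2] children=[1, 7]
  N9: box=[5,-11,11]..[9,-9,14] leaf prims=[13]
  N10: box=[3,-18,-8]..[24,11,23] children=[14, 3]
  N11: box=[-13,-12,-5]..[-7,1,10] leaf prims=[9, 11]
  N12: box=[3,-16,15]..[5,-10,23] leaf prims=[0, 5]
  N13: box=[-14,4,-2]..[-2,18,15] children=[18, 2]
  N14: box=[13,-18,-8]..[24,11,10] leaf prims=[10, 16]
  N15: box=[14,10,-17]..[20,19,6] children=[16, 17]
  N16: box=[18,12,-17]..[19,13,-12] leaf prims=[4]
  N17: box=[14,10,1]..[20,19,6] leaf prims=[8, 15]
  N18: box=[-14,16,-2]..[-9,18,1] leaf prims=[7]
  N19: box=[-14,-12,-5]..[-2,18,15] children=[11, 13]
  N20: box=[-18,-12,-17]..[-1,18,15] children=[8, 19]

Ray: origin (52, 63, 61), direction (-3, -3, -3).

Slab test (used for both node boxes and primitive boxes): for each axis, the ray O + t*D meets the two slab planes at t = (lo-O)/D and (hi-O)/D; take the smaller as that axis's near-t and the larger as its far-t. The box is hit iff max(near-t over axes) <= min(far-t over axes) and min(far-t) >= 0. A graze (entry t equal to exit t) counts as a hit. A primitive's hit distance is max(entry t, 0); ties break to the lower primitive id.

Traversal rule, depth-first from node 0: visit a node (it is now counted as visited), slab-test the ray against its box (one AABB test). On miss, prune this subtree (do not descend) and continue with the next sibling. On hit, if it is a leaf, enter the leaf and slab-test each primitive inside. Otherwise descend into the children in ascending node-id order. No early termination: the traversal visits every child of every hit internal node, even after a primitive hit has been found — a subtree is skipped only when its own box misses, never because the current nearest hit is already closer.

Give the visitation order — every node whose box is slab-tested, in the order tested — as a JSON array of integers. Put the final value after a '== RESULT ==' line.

Trace the traversal:
N0 x:[28/3,70/3] y:[41/3,27] z:[38/3,26] -> hit [41/3,70/3], descend [4, 20]
  N4 x:[28/3,49/3] y:[41/3,27] z:[38/3,26] -> hit [41/3,49/3], descend [5, 10]
    N5 x:[32/3,14] y:[41/3,53/3] z:[55/3,26] -> miss, prune
    N10 x:[28/3,49/3] y:[52/3,27] z:[38/3,23] -> miss, prune
  N20 x:[53/3,70/3] y:[15,25] z:[46/3,26] -> hit [53/3,70/3], descend [8, 19]
    N8 x:[53/3,70/3] y:[52/3,62/3] z:[21,26] -> miss, prune
    N19 x:[18,22] y:[15,25] z:[46/3,22] -> hit [18,22], descend [11, 13]
      N11 x:[59/3,65/3] y:[62/3,25] z:[17,22] -> hit [62/3,65/3] leaf, test {P9@t=62/3, P11(miss)}
      N13 x:[18,22] y:[15,59/3] z:[46/3,21] -> hit [18,59/3], descend [2, 18]
        N2 x:[18,20] y:[50/3,59/3] z:[46/3,62/3] -> hit [18,59/3] leaf, test {P1@t=56/3, P14(miss)}
        N18 x:[61/3,22] y:[15,47/3] z:[20,21] -> miss, prune

Visited [0, 4, 5, 10, 20, 8, 19, 11, 13, 2, 18]. Tests: 11 box, 2 leaf. Nearest: P1.

== RESULT ==
[0, 4, 5, 10, 20, 8, 19, 11, 13, 2, 18]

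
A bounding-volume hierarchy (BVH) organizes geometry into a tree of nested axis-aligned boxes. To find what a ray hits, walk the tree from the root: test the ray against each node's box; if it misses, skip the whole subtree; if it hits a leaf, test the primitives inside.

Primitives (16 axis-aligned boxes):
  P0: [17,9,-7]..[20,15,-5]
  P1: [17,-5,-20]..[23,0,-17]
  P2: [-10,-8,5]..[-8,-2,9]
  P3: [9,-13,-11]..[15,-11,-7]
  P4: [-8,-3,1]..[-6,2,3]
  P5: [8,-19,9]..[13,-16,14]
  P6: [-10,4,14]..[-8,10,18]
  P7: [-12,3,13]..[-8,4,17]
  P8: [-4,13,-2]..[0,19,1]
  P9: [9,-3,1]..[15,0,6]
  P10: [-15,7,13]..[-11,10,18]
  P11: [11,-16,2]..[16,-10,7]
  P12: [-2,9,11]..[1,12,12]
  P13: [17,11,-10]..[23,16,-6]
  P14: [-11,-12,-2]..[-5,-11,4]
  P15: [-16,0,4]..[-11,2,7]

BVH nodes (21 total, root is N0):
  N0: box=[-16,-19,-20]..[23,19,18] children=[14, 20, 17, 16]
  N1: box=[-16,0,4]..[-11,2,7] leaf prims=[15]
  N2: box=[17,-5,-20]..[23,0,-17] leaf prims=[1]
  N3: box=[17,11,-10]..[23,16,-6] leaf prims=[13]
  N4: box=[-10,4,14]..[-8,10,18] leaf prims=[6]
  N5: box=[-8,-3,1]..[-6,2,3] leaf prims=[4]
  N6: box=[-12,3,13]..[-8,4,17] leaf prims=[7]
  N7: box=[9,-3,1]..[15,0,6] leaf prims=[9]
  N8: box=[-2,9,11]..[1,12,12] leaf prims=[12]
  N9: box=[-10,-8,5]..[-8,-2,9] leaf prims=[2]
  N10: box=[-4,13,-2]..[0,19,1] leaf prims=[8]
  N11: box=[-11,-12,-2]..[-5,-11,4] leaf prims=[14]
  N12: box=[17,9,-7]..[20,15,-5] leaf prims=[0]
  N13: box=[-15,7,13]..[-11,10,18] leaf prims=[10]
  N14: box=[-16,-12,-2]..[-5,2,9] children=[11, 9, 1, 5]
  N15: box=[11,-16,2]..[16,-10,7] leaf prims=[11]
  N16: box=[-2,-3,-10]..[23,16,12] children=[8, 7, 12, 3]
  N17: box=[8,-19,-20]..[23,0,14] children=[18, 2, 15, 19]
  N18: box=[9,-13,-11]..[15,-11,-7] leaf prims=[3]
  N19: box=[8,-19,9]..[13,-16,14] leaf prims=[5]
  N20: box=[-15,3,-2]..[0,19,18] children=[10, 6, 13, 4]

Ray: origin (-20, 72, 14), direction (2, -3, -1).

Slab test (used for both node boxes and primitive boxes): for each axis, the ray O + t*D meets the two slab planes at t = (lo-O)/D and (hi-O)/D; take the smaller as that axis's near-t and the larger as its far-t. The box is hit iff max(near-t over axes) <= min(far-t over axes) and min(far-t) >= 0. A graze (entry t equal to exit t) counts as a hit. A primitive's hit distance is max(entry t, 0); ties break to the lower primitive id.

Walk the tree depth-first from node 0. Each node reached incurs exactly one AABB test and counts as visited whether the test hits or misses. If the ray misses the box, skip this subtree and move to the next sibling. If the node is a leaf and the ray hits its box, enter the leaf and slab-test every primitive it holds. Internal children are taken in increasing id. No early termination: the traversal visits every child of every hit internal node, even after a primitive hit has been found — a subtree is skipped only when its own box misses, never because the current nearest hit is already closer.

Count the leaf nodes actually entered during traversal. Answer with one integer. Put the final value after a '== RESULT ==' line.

Traverse from the root:
N0 x:[2,43/2] y:[53/3,91/3] z:[-4,34] -> hit [53/3,43/2], descend [14, 16, 17, 20]
  N14 x:[2,15/2] y:[70/3,28] z:[5,16] -> miss, prune
  N16 x:[9,43/2] y:[56/3,25] z:[2,24] -> hit [56/3,43/2], descend [3, 7, 8, 12]
    N3 x:[37/2,43/2] y:[56/3,61/3] z:[20,24] -> hit [20,61/3] leaf, test {P13@t=20}
    N7 x:[29/2,35/2] y:[24,25] z:[8,13] -> miss, prune
    N8 x:[9,21/2] y:[20,21] z:[2,3] -> miss, prune
    N12 x:[37/2,20] y:[19,21] z:[19,21] -> hit [19,20] leaf, test {P0@t=19}
  N17 x:[14,43/2] y:[24,91/3] z:[0,34] -> miss, prune
  N20 x:[5/2,10] y:[53/3,23] z:[-4,16] -> miss, prune

Summary -> nodes [0, 14, 16, 3, 7, 8, 12, 17, 20]; box-tests=9; leaf-entries=2; first=P0

== RESULT ==
2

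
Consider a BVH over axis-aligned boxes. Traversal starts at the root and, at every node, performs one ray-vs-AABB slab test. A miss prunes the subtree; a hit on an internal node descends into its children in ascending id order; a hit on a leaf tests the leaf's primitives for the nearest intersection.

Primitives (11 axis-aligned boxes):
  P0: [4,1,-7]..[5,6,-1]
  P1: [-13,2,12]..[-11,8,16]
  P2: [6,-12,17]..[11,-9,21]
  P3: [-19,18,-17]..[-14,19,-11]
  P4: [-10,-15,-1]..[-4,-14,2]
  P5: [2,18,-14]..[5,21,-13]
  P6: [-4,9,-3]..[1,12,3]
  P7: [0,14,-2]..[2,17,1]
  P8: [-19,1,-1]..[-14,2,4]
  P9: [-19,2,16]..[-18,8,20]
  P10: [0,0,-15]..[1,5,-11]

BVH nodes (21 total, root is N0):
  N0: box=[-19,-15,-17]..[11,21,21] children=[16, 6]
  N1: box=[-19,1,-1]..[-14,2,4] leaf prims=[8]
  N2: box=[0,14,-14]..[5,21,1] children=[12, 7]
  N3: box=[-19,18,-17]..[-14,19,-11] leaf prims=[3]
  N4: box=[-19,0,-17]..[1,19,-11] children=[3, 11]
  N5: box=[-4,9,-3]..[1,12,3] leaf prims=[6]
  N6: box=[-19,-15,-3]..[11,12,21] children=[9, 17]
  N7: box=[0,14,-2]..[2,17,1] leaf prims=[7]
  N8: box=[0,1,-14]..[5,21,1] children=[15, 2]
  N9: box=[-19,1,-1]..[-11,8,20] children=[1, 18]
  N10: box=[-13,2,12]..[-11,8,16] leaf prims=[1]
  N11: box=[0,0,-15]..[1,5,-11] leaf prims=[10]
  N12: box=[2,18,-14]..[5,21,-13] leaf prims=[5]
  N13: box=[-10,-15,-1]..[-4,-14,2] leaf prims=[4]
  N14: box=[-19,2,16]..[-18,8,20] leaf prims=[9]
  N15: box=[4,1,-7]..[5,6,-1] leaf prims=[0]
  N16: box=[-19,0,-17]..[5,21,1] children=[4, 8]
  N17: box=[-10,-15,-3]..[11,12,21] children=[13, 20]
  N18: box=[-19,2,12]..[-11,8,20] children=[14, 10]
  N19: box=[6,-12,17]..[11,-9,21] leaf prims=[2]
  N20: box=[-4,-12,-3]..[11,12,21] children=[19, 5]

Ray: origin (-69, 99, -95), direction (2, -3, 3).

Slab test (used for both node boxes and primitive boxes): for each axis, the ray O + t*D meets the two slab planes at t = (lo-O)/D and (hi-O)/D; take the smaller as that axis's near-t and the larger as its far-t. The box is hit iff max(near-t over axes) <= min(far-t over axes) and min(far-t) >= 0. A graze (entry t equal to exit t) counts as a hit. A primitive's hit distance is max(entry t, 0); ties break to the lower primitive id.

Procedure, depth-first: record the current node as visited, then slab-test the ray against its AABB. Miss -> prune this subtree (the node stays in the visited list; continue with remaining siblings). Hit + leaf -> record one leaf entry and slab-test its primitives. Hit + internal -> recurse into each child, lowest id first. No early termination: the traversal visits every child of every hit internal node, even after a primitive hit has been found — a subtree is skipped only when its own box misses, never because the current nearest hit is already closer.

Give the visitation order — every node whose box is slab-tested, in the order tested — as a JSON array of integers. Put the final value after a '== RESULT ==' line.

Traverse from the root:
N0 x:[25,40] y:[26,38] z:[26,116/3] -> hit [26,38], descend [6, 16]
  N6 x:[25,40] y:[29,38] z:[92/3,116/3] -> hit [92/3,38], descend [9, 17]
    N9 x:[25,29] y:[91/3,98/3] z:[94/3,115/3] -> miss, prune
    N17 x:[59/2,40] y:[29,38] z:[92/3,116/3] -> hit [92/3,38], descend [13, 20]
      N13 x:[59/2,65/2] y:[113/3,38] z:[94/3,97/3] -> miss, prune
      N20 x:[65/2,40] y:[29,37] z:[92/3,116/3] -> hit [65/2,37], descend [5, 19]
        N5 x:[65/2,35] y:[29,30] z:[92/3,98/3] -> miss, prune
        N19 x:[75/2,40] y:[36,37] z:[112/3,116/3] -> miss, prune
  N16 x:[25,37] y:[26,33] z:[26,32] -> hit [26,32], descend [4, 8]
    N4 x:[25,35] y:[80/3,33] z:[26,28] -> hit [80/3,28], descend [3, 11]
      N3 x:[25,55/2] y:[80/3,27] z:[26,28] -> hit [80/3,27] leaf, test {P3@t=80/3}
      N11 x:[69/2,35] y:[94/3,33] z:[80/3,28] -> miss, prune
    N8 x:[69/2,37] y:[26,98/3] z:[27,32] -> miss, prune

Visited [0, 6, 9, 17, 13, 20, 5, 19, 16, 4, 3, 11, 8]. Tests: 13 box, 1 leaf. Nearest: P3.

== RESULT ==
[0, 6, 9, 17, 13, 20, 5, 19, 16, 4, 3, 11, 8]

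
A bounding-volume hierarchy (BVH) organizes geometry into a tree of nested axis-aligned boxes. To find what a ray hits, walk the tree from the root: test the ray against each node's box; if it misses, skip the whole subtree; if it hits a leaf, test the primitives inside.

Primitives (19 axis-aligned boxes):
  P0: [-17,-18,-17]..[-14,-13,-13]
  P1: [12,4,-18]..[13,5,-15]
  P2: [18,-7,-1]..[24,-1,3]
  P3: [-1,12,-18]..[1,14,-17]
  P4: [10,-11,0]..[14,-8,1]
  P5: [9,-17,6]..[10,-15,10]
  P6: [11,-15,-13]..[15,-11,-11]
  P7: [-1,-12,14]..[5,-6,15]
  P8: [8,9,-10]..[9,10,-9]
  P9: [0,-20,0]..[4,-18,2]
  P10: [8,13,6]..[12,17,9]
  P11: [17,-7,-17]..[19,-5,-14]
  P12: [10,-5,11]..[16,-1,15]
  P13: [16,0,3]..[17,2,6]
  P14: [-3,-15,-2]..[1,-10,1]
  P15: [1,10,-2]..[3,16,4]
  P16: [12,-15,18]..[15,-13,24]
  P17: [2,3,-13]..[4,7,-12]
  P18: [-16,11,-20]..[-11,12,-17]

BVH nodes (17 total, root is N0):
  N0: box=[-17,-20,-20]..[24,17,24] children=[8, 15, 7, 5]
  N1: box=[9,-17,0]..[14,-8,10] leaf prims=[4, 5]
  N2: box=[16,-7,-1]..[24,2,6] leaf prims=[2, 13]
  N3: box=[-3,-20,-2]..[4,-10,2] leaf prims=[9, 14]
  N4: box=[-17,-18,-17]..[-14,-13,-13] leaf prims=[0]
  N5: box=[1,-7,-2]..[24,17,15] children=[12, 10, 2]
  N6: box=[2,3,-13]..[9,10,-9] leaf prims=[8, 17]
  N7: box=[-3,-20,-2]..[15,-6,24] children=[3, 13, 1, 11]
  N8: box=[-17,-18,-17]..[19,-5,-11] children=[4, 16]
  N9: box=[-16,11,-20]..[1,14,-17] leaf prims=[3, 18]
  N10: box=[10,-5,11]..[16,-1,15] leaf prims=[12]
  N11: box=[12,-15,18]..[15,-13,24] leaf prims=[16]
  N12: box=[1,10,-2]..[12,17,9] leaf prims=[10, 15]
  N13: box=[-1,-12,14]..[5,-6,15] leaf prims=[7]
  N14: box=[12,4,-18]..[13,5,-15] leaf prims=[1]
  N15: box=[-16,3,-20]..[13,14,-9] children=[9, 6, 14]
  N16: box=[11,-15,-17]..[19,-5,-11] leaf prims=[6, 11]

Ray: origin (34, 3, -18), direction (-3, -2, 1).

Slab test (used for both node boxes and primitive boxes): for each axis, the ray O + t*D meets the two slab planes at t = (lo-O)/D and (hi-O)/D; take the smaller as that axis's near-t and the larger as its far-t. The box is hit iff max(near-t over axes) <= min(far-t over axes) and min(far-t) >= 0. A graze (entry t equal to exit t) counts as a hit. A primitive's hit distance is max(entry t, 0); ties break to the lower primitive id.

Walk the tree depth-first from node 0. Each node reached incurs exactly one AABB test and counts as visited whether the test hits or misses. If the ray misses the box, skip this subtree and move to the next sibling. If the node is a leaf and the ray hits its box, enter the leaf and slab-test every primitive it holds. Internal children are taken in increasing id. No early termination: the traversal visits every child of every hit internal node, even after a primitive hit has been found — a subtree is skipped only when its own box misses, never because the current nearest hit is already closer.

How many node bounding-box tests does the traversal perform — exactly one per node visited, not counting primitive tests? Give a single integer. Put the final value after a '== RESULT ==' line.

Traverse from the root:
N0 x:[10/3,17] y:[-7,23/2] z:[-2,42] -> hit [10/3,23/2], descend [5, 7, 8, 15]
  N5 x:[10/3,11] y:[-7,5] z:[16,33] -> miss, prune
  N7 x:[19/3,37/3] y:[9/2,23/2] z:[16,42] -> miss, prune
  N8 x:[5,17] y:[4,21/2] z:[1,7] -> hit [5,7], descend [4, 16]
    N4 x:[16,17] y:[8,21/2] z:[1,5] -> miss, prune
    N16 x:[5,23/3] y:[4,9] z:[1,7] -> hit [5,7] leaf, test {P6@t=7, P11(miss)}
  N15 x:[7,50/3] y:[-11/2,0] z:[-2,9] -> miss, prune

7 AABB tests over nodes [0, 5, 7, 8, 4, 16, 15]; 1 leaf entered; closest P6.

== RESULT ==
7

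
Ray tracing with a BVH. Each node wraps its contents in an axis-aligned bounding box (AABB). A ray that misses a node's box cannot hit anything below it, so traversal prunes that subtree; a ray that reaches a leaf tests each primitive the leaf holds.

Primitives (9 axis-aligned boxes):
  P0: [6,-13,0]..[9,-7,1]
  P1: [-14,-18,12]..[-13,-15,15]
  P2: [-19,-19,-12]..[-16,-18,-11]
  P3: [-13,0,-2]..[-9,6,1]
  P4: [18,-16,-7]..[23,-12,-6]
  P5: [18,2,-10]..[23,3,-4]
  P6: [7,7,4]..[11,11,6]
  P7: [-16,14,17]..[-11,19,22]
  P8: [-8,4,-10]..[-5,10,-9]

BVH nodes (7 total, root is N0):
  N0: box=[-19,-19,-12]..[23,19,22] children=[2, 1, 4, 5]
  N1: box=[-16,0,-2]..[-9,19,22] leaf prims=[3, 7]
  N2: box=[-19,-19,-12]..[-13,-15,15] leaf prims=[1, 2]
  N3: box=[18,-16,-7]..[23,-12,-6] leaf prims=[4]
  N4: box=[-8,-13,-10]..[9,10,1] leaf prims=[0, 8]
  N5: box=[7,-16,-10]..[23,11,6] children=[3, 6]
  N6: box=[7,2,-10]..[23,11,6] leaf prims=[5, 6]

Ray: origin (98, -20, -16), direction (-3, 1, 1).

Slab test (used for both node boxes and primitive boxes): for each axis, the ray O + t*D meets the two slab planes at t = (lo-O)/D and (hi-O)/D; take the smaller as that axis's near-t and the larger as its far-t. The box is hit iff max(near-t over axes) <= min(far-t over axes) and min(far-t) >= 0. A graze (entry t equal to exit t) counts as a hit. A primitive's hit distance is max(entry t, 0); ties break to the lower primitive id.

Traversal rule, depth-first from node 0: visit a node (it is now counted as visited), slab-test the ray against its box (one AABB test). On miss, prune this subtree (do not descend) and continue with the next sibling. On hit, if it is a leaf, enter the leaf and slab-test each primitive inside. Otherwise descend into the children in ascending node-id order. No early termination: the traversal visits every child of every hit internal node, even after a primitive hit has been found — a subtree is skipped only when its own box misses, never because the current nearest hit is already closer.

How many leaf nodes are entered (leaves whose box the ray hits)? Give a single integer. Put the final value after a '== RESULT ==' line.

Trace the traversal:
N0 x:[25,39] y:[1,39] z:[4,38] -> hit [25,38], descend [1, 2, 4, 5]
  N1 x:[107/3,38] y:[20,39] z:[14,38] -> hit [107/3,38] leaf, test {P3(miss), P7@t=109/3}
  N2 x:[37,39] y:[1,5] z:[4,31] -> miss, prune
  N4 x:[89/3,106/3] y:[7,30] z:[6,17] -> miss, prune
  N5 x:[25,91/3] y:[4,31] z:[6,22] -> miss, prune

order=[0, 1, 2, 4, 5]  |boxes|=5  |leaves|=1  hit=P7

== RESULT ==
1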